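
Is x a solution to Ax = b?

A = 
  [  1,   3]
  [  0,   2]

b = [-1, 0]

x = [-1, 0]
Yes

Ax = [-1, 0] = b ✓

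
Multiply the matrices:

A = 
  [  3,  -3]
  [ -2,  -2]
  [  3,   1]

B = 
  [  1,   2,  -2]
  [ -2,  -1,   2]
AB = 
  [  9,   9, -12]
  [  2,  -2,   0]
  [  1,   5,  -4]

A is 3×2 and B is 2×3, so AB is 3×3. Each entry is (row of A)·(column of B):
AB[1,1] = (3)(1) + (-3)(-2) = 9
AB[1,2] = (3)(2) + (-3)(-1) = 9
AB[1,3] = (3)(-2) + (-3)(2) = -12
AB[2,1] = (-2)(1) + (-2)(-2) = 2
AB[2,2] = (-2)(2) + (-2)(-1) = -2
AB[2,3] = (-2)(-2) + (-2)(2) = 0
AB[3,1] = (3)(1) + (1)(-2) = 1
AB[3,2] = (3)(2) + (1)(-1) = 5
AB[3,3] = (3)(-2) + (1)(2) = -4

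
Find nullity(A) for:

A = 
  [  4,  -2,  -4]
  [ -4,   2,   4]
nullity(A) = 2

Row reduce:
R2 → R2 + (1)·R1
REF = 
  [  4,  -2,  -4]
  [  0,   0,   0]
Pivot columns: 1 → 1 pivot.
rank(A) = 1, so nullity(A) = 3 - 1 = 2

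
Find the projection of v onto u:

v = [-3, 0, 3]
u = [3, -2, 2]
proj_u(v) = [-9/17, 6/17, -6/17]

v·u = (-3)(3) + (0)(-2) + (3)(2) = -3
u·u = (3)² + (-2)² + (2)² = 17
proj_u(v) = (v·u / u·u) × u = (-3/17) × u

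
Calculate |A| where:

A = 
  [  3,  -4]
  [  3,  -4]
For a 2×2 matrix, det = ad - bc = (3)(-4) - (-4)(3) = 0

det(A) = 0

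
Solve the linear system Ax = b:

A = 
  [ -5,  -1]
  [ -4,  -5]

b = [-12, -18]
Row reduce the augmented matrix [A|b]:
R2 → R2 - (4/5)·R1
REF = 
  [   -5,    -1,   -12]
  [    0, -21/5, -42/5]

Back-substitution:
x₂ = (-42/5) / (-21/5) = 2
x₁ = (-12 - (-1)(2)) / (-5) = 2

x = [2, 2]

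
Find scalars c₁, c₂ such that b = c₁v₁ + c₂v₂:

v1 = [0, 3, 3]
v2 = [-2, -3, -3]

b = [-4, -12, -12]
c1 = -2, c2 = 2

b = -2·v1 + 2·v2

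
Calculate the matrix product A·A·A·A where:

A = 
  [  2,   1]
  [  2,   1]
A^4 = 
  [ 54,  27]
  [ 54,  27]

A² = A·A:
A²[1,1] = (2)(2) + (1)(2) = 6
A²[1,2] = (2)(1) + (1)(1) = 3
A²[2,1] = (2)(2) + (1)(2) = 6
A²[2,2] = (2)(1) + (1)(1) = 3
A² = 
  [  6,   3]
  [  6,   3]

A^3 = A^2·A:
A^3[1,1] = (6)(2) + (3)(2) = 18
A^3[1,2] = (6)(1) + (3)(1) = 9
A^3[2,1] = (6)(2) + (3)(2) = 18
A^3[2,2] = (6)(1) + (3)(1) = 9
A^3 = 
  [ 18,   9]
  [ 18,   9]

A^4 = A^3·A:
A^4[1,1] = (18)(2) + (9)(2) = 54
A^4[1,2] = (18)(1) + (9)(1) = 27
A^4[2,1] = (18)(2) + (9)(2) = 54
A^4[2,2] = (18)(1) + (9)(1) = 27
A^4 = 
  [ 54,  27]
  [ 54,  27]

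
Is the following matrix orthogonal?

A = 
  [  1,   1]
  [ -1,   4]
No

AᵀA = 
  [  2,  -3]
  [ -3,  17]
≠ I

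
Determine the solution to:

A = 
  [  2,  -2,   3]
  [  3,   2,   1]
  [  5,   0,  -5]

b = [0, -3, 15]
Row reduce the augmented matrix [A|b]:
R2 → R2 - (3/2)·R1
R3 → R3 - (5/2)·R1
R3 → R3 - (1)·R2
REF = 
  [   2,   -2,    3,    0]
  [   0,    5, -7/2,   -3]
  [   0,    0,   -9,   18]

Back-substitution:
x₃ = 18 / (-9) = -2
x₂ = (-3 - (-7/2)(-2)) / 5 = -2
x₁ = (0 - (-2)(-2) - (3)(-2)) / 2 = 1

x = [1, -2, -2]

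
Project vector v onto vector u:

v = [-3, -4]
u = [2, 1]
v·u = (-3)(2) + (-4)(1) = -10
u·u = (2)² + (1)² = 5
proj_u(v) = (v·u / u·u) × u = (-10/5) × u = (-2) × u

proj_u(v) = [-4, -2]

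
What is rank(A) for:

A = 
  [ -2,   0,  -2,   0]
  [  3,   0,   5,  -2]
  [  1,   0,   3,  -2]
Row reduce:
R2 → R2 + (3/2)·R1
R3 → R3 + (1/2)·R1
R3 → R3 - (1)·R2
REF = 
  [ -2,   0,  -2,   0]
  [  0,   0,   2,  -2]
  [  0,   0,   0,   0]
Pivot columns: 1, 3 → 2 pivots.

rank(A) = 2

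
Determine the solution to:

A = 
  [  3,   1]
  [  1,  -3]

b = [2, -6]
x = [0, 2]

Row reduce the augmented matrix [A|b]:
R2 → R2 - (1/3)·R1
REF = 
  [    3,     1,     2]
  [    0, -10/3, -20/3]

Back-substitution:
x₂ = (-20/3) / (-10/3) = 2
x₁ = (2 - (1)(2)) / 3 = 0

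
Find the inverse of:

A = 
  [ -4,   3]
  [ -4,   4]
det(A) = (-4)(4) - (3)(-4) = -4
For a 2×2 matrix, A⁻¹ = (1/det(A)) · [[d, -b], [-c, a]]
    = (-1/4) · [[4, -3], [4, -4]]

A⁻¹ = 
  [ -1, 3/4]
  [ -1,   1]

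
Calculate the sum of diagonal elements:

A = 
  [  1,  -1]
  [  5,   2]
3

tr(A) = 1 + 2 = 3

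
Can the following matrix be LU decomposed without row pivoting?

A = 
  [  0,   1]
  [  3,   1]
No.
A[1,1] = 0 but A[2,1] = 3 ≠ 0. Any LU with L unit lower triangular has (LU)[1,1] = U[1,1] and (LU)[2,1] = L[2,1]·U[1,1]; matching A forces U[1,1] = 0, which then forces (LU)[2,1] = 0 ≠ 3. A row swap (pivoting) is required.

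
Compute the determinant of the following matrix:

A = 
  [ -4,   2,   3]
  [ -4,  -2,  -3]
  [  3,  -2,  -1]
Cofactor expansion along row 1:
det(A) = (-4)·((-2)(-1) - (-3)(-2)) - (2)·((-4)(-1) - (-3)(3)) + (3)·((-4)(-2) - (-2)(3))
  = (-4)(-4) - (2)(13) + (3)(14)
  = 32

det(A) = 32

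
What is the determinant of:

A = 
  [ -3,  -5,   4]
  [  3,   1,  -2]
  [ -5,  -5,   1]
Cofactor expansion along row 1:
det(A) = (-3)·((1)(1) - (-2)(-5)) - (-5)·((3)(1) - (-2)(-5)) + (4)·((3)(-5) - (1)(-5))
  = (-3)(-9) - (-5)(-7) + (4)(-10)
  = -48

det(A) = -48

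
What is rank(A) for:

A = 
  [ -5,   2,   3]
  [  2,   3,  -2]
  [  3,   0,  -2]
Row reduce:
R2 → R2 + (2/5)·R1
R3 → R3 + (3/5)·R1
R3 → R3 - (6/19)·R2
REF = 
  [  -5,    2,    3]
  [   0, 19/5, -4/5]
  [   0,    0, 1/19]
Pivot columns: 1, 2, 3 → 3 pivots.

rank(A) = 3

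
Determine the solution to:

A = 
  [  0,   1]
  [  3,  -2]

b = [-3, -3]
Row reduce the augmented matrix [A|b]:
Swap R1 ↔ R2
REF = 
  [  3,  -2,  -3]
  [  0,   1,  -3]

Back-substitution:
x₂ = (-3) / 1 = -3
x₁ = (-3 - (-2)(-3)) / 3 = -3

x = [-3, -3]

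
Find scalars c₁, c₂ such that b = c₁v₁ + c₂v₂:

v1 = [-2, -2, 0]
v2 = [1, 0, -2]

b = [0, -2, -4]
c1 = 1, c2 = 2

b = 1·v1 + 2·v2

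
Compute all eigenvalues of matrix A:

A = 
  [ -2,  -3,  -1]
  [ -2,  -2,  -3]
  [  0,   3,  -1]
λ = -2, (-3 + i√11)/2, (-3 - i√11)/2  (≈ -2, -1.5 + 1.658i, -1.5 - 1.658i)

Characteristic polynomial: det(λI - A) = λ³ + 5λ² + 11λ + 10
Testing integer divisors of the constant term: p(-2) = 0, so (λ + 2) is a factor:
p(λ) = (λ + 2)(λ² + 3λ + 5)
λ² + 3λ + 5 = 0  ⇒  λ = (-3 ± √((3)² - 4·(5)))/2 = (-3 ± √(-11))/2
  = (-3 + i√11)/2,  (-3 - i√11)/2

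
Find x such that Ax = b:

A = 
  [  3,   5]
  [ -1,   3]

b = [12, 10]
Row reduce the augmented matrix [A|b]:
R2 → R2 + (1/3)·R1
REF = 
  [   3,    5,   12]
  [   0, 14/3,   14]

Back-substitution:
x₂ = 14 / (14/3) = 3
x₁ = (12 - (5)(3)) / 3 = -1

x = [-1, 3]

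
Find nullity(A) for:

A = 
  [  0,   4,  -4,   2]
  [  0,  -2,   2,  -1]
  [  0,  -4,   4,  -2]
nullity(A) = 3

Row reduce:
R2 → R2 + (1/2)·R1
R3 → R3 + (1)·R1
REF = 
  [  0,   4,  -4,   2]
  [  0,   0,   0,   0]
  [  0,   0,   0,   0]
Pivot columns: 2 → 1 pivot.
rank(A) = 1, so nullity(A) = 4 - 1 = 3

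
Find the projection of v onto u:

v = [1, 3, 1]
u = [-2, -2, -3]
v·u = (1)(-2) + (3)(-2) + (1)(-3) = -11
u·u = (-2)² + (-2)² + (-3)² = 17
proj_u(v) = (v·u / u·u) × u = (-11/17) × u

proj_u(v) = [22/17, 22/17, 33/17]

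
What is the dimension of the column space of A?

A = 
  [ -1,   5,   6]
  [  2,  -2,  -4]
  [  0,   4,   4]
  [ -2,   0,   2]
Row reduce:
R2 → R2 + (2)·R1
R4 → R4 - (2)·R1
R3 → R3 - (1/2)·R2
R4 → R4 + (5/4)·R2
REF = 
  [ -1,   5,   6]
  [  0,   8,   8]
  [  0,   0,   0]
  [  0,   0,   0]
Pivot columns: 1, 2 → 2 pivots.
dim(Col(A)) = number of pivot columns = 2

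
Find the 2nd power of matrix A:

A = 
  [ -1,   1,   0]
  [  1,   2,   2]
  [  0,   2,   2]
A² = A·A:
A²[1,1] = (-1)(-1) + (1)(1) + (0)(0) = 2
A²[1,2] = (-1)(1) + (1)(2) + (0)(2) = 1
A²[1,3] = (-1)(0) + (1)(2) + (0)(2) = 2
A²[2,1] = (1)(-1) + (2)(1) + (2)(0) = 1
A²[2,2] = (1)(1) + (2)(2) + (2)(2) = 9
A²[2,3] = (1)(0) + (2)(2) + (2)(2) = 8
A²[3,1] = (0)(-1) + (2)(1) + (2)(0) = 2
A²[3,2] = (0)(1) + (2)(2) + (2)(2) = 8
A²[3,3] = (0)(0) + (2)(2) + (2)(2) = 8
A² = 
  [  2,   1,   2]
  [  1,   9,   8]
  [  2,   8,   8]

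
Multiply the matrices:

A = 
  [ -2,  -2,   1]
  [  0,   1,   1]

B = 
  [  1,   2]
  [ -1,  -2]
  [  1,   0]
AB = 
  [  1,   0]
  [  0,  -2]

A is 2×3 and B is 3×2, so AB is 2×2. Each entry is (row of A)·(column of B):
AB[1,1] = (-2)(1) + (-2)(-1) + (1)(1) = 1
AB[1,2] = (-2)(2) + (-2)(-2) + (1)(0) = 0
AB[2,1] = (0)(1) + (1)(-1) + (1)(1) = 0
AB[2,2] = (0)(2) + (1)(-2) + (1)(0) = -2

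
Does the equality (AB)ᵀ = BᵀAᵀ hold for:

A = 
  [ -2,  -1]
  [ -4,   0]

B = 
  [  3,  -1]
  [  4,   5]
Yes

(AB)ᵀ = 
  [-10, -12]
  [ -3,   4]

BᵀAᵀ = 
  [-10, -12]
  [ -3,   4]

Both sides are equal — this is the standard identity (AB)ᵀ = BᵀAᵀ, which holds for all A, B.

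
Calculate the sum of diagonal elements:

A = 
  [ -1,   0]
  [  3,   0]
-1

tr(A) = -1 + 0 = -1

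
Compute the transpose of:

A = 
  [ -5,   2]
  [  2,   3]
Aᵀ = 
  [ -5,   2]
  [  2,   3]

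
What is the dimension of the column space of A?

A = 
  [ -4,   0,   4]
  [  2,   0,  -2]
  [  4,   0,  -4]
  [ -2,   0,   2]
dim(Col(A)) = 1

Row reduce:
R2 → R2 + (1/2)·R1
R3 → R3 + (1)·R1
R4 → R4 - (1/2)·R1
REF = 
  [ -4,   0,   4]
  [  0,   0,   0]
  [  0,   0,   0]
  [  0,   0,   0]
Pivot columns: 1 → 1 pivot.
dim(Col(A)) = number of pivot columns = 1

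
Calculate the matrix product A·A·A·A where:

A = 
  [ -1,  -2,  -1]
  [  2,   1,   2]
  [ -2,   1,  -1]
A^4 = 
  [ -7,  -6,  -6]
  [ -4,  -3,   0]
  [  8,  10,   5]

A² = A·A:
A²[1,1] = (-1)(-1) + (-2)(2) + (-1)(-2) = -1
A²[1,2] = (-1)(-2) + (-2)(1) + (-1)(1) = -1
A²[1,3] = (-1)(-1) + (-2)(2) + (-1)(-1) = -2
A²[2,1] = (2)(-1) + (1)(2) + (2)(-2) = -4
A²[2,2] = (2)(-2) + (1)(1) + (2)(1) = -1
A²[2,3] = (2)(-1) + (1)(2) + (2)(-1) = -2
A²[3,1] = (-2)(-1) + (1)(2) + (-1)(-2) = 6
A²[3,2] = (-2)(-2) + (1)(1) + (-1)(1) = 4
A²[3,3] = (-2)(-1) + (1)(2) + (-1)(-1) = 5
A² = 
  [ -1,  -1,  -2]
  [ -4,  -1,  -2]
  [  6,   4,   5]

A^3 = A^2·A:
A^3[1,1] = (-1)(-1) + (-1)(2) + (-2)(-2) = 3
A^3[1,2] = (-1)(-2) + (-1)(1) + (-2)(1) = -1
A^3[1,3] = (-1)(-1) + (-1)(2) + (-2)(-1) = 1
A^3[2,1] = (-4)(-1) + (-1)(2) + (-2)(-2) = 6
A^3[2,2] = (-4)(-2) + (-1)(1) + (-2)(1) = 5
A^3[2,3] = (-4)(-1) + (-1)(2) + (-2)(-1) = 4
A^3[3,1] = (6)(-1) + (4)(2) + (5)(-2) = -8
A^3[3,2] = (6)(-2) + (4)(1) + (5)(1) = -3
A^3[3,3] = (6)(-1) + (4)(2) + (5)(-1) = -3
A^3 = 
  [  3,  -1,   1]
  [  6,   5,   4]
  [ -8,  -3,  -3]

A^4 = A^3·A:
A^4[1,1] = (3)(-1) + (-1)(2) + (1)(-2) = -7
A^4[1,2] = (3)(-2) + (-1)(1) + (1)(1) = -6
A^4[1,3] = (3)(-1) + (-1)(2) + (1)(-1) = -6
A^4[2,1] = (6)(-1) + (5)(2) + (4)(-2) = -4
A^4[2,2] = (6)(-2) + (5)(1) + (4)(1) = -3
A^4[2,3] = (6)(-1) + (5)(2) + (4)(-1) = 0
A^4[3,1] = (-8)(-1) + (-3)(2) + (-3)(-2) = 8
A^4[3,2] = (-8)(-2) + (-3)(1) + (-3)(1) = 10
A^4[3,3] = (-8)(-1) + (-3)(2) + (-3)(-1) = 5
A^4 = 
  [ -7,  -6,  -6]
  [ -4,  -3,   0]
  [  8,  10,   5]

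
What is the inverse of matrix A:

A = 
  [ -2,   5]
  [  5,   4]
det(A) = (-2)(4) - (5)(5) = -33
For a 2×2 matrix, A⁻¹ = (1/det(A)) · [[d, -b], [-c, a]]
    = (-1/33) · [[4, -5], [-5, -2]]

A⁻¹ = 
  [-4/33,  5/33]
  [ 5/33,  2/33]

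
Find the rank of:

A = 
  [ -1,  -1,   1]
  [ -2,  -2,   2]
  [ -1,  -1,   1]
rank(A) = 1

Row reduce:
R2 → R2 - (2)·R1
R3 → R3 - (1)·R1
REF = 
  [ -1,  -1,   1]
  [  0,   0,   0]
  [  0,   0,   0]
Pivot columns: 1 → 1 pivot.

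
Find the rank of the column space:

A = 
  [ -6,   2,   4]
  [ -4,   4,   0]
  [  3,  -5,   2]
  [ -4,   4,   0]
dim(Col(A)) = 2

Row reduce:
R2 → R2 - (2/3)·R1
R3 → R3 + (1/2)·R1
R4 → R4 - (2/3)·R1
R3 → R3 + (3/2)·R2
R4 → R4 - (1)·R2
REF = 
  [  -6,    2,    4]
  [   0,  8/3, -8/3]
  [   0,    0,    0]
  [   0,    0,    0]
Pivot columns: 1, 2 → 2 pivots.
dim(Col(A)) = number of pivot columns = 2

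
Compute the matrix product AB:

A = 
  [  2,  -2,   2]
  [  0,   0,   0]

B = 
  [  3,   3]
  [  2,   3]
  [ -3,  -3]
A is 2×3 and B is 3×2, so AB is 2×2. Each entry is (row of A)·(column of B):
AB[1,1] = (2)(3) + (-2)(2) + (2)(-3) = -4
AB[1,2] = (2)(3) + (-2)(3) + (2)(-3) = -6
AB[2,1] = (0)(3) + (0)(2) + (0)(-3) = 0
AB[2,2] = (0)(3) + (0)(3) + (0)(-3) = 0

AB = 
  [ -4,  -6]
  [  0,   0]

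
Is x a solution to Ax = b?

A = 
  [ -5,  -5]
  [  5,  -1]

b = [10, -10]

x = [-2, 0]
Yes

Ax = [10, -10] = b ✓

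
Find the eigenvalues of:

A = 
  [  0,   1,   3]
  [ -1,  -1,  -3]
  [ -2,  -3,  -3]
λ = 1, -2, -3

Characteristic polynomial: det(λI - A) = λ³ + 4λ² + λ - 6
Testing integer divisors of the constant term: p(1) = 0, so (λ - 1) is a factor:
p(λ) = (λ - 1)(λ² + 5λ + 6)
λ² + 5λ + 6 = (λ + 3)(λ + 2)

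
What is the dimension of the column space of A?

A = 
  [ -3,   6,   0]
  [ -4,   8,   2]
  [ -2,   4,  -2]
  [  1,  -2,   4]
Row reduce:
R2 → R2 - (4/3)·R1
R3 → R3 - (2/3)·R1
R4 → R4 + (1/3)·R1
R3 → R3 + (1)·R2
R4 → R4 - (2)·R2
REF = 
  [ -3,   6,   0]
  [  0,   0,   2]
  [  0,   0,   0]
  [  0,   0,   0]
Pivot columns: 1, 3 → 2 pivots.
dim(Col(A)) = number of pivot columns = 2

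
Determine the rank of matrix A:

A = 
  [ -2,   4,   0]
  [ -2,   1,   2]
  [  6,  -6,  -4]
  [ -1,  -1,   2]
rank(A) = 2

Row reduce:
R2 → R2 - (1)·R1
R3 → R3 + (3)·R1
R4 → R4 - (1/2)·R1
R3 → R3 + (2)·R2
R4 → R4 - (1)·R2
REF = 
  [ -2,   4,   0]
  [  0,  -3,   2]
  [  0,   0,   0]
  [  0,   0,   0]
Pivot columns: 1, 2 → 2 pivots.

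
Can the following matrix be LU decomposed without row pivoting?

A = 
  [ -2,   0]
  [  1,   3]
Yes.
A[1,1] = -2 ≠ 0, so Gaussian elimination proceeds without a row swap: multiplier ℓ₂₁ = (1)/(-2) = -1/2, and U[2,2] = 3 - (-1/2)(0) = 3.
L = 
  [   1,    0]
  [-1/2,    1]
U = 
  [ -2,   0]
  [  0,   3]
Check row 2 of LU: [(-1/2)(-2), (-1/2)(0) + 3] = [1, 3] = row 2 of A ✓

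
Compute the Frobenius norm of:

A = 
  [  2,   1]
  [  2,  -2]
||A||_F = 3.606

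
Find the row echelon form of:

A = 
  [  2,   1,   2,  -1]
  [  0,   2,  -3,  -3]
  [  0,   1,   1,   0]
Row operations:
R3 → R3 - (1/2)·R2

Resulting echelon form:
REF = 
  [  2,   1,   2,  -1]
  [  0,   2,  -3,  -3]
  [  0,   0, 5/2, 3/2]

Rank = 3 (number of non-zero pivot rows).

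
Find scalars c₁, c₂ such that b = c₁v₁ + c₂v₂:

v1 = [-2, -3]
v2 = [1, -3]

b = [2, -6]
c1 = 0, c2 = 2

b = 0·v1 + 2·v2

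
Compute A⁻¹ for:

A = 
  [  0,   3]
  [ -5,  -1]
det(A) = (0)(-1) - (3)(-5) = 15
For a 2×2 matrix, A⁻¹ = (1/det(A)) · [[d, -b], [-c, a]]
    = (1/15) · [[-1, -3], [5, 0]]

A⁻¹ = 
  [-1/15,  -1/5]
  [  1/3,     0]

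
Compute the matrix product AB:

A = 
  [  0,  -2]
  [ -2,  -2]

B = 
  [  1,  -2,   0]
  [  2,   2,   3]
AB = 
  [ -4,  -4,  -6]
  [ -6,   0,  -6]

A is 2×2 and B is 2×3, so AB is 2×3. Each entry is (row of A)·(column of B):
AB[1,1] = (0)(1) + (-2)(2) = -4
AB[1,2] = (0)(-2) + (-2)(2) = -4
AB[1,3] = (0)(0) + (-2)(3) = -6
AB[2,1] = (-2)(1) + (-2)(2) = -6
AB[2,2] = (-2)(-2) + (-2)(2) = 0
AB[2,3] = (-2)(0) + (-2)(3) = -6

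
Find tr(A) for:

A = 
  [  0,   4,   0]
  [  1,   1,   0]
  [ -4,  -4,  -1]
0

tr(A) = 0 + 1 + -1 = 0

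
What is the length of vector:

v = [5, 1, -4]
6.481

||v||₂ = √((5)² + (1)² + (-4)²) = √42 = 6.481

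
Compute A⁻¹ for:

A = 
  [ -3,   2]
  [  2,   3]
det(A) = (-3)(3) - (2)(2) = -13
For a 2×2 matrix, A⁻¹ = (1/det(A)) · [[d, -b], [-c, a]]
    = (-1/13) · [[3, -2], [-2, -3]]

A⁻¹ = 
  [-3/13,  2/13]
  [ 2/13,  3/13]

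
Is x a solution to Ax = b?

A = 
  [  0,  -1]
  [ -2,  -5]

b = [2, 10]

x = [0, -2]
Yes

Ax = [2, 10] = b ✓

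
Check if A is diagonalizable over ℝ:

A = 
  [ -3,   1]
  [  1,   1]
Yes

tr(A) = -2, det(A) = -4
Characteristic polynomial: λ² - tr(A)λ + det(A) = λ² + 2λ - 4
λ² + 2λ - 4 = 0  ⇒  λ = (-2 ± √((2)² - 4·(-4)))/2 = (-2 ± √(20))/2
  = -1 + √5,  -1 - √5
Eigenvalues: -1 + √5, -1 - √5  (≈ 1.236, -3.236)
The two irrational eigenvalues are distinct (simple), so each has alg. mult. = geom. mult. = 1.
Sum of geometric multiplicities equals n, so A has n independent eigenvectors.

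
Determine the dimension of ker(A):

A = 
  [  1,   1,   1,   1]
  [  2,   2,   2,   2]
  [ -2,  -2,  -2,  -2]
nullity(A) = 3

Row reduce:
R2 → R2 - (2)·R1
R3 → R3 + (2)·R1
REF = 
  [  1,   1,   1,   1]
  [  0,   0,   0,   0]
  [  0,   0,   0,   0]
Pivot columns: 1 → 1 pivot.
rank(A) = 1, so nullity(A) = 4 - 1 = 3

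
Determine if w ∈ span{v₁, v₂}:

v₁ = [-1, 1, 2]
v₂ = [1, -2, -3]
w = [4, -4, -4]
No

Form the augmented matrix and row-reduce:
[v₁|v₂|w] = 
  [ -1,   1,   4]
  [  1,  -2,  -4]
  [  2,  -3,  -4]
R2 → R2 + (1)·R1
R3 → R3 + (2)·R1
R3 → R3 - (1)·R2
REF = 
  [ -1,   1,   4]
  [  0,  -1,   0]
  [  0,   0,   4]

Row 3 reads [0 0 | 4], i.e. 0 = 4, so the system is inconsistent and w ∉ span{v₁, v₂}.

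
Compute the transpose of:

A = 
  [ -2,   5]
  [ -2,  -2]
Aᵀ = 
  [ -2,  -2]
  [  5,  -2]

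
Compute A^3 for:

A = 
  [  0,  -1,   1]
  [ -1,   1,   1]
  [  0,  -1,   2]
A² = A·A:
A²[1,1] = (0)(0) + (-1)(-1) + (1)(0) = 1
A²[1,2] = (0)(-1) + (-1)(1) + (1)(-1) = -2
A²[1,3] = (0)(1) + (-1)(1) + (1)(2) = 1
A²[2,1] = (-1)(0) + (1)(-1) + (1)(0) = -1
A²[2,2] = (-1)(-1) + (1)(1) + (1)(-1) = 1
A²[2,3] = (-1)(1) + (1)(1) + (1)(2) = 2
A²[3,1] = (0)(0) + (-1)(-1) + (2)(0) = 1
A²[3,2] = (0)(-1) + (-1)(1) + (2)(-1) = -3
A²[3,3] = (0)(1) + (-1)(1) + (2)(2) = 3
A² = 
  [  1,  -2,   1]
  [ -1,   1,   2]
  [  1,  -3,   3]

A^3 = A^2·A:
A^3[1,1] = (1)(0) + (-2)(-1) + (1)(0) = 2
A^3[1,2] = (1)(-1) + (-2)(1) + (1)(-1) = -4
A^3[1,3] = (1)(1) + (-2)(1) + (1)(2) = 1
A^3[2,1] = (-1)(0) + (1)(-1) + (2)(0) = -1
A^3[2,2] = (-1)(-1) + (1)(1) + (2)(-1) = 0
A^3[2,3] = (-1)(1) + (1)(1) + (2)(2) = 4
A^3[3,1] = (1)(0) + (-3)(-1) + (3)(0) = 3
A^3[3,2] = (1)(-1) + (-3)(1) + (3)(-1) = -7
A^3[3,3] = (1)(1) + (-3)(1) + (3)(2) = 4
A^3 = 
  [  2,  -4,   1]
  [ -1,   0,   4]
  [  3,  -7,   4]

Therefore
A^3 = 
  [  2,  -4,   1]
  [ -1,   0,   4]
  [  3,  -7,   4]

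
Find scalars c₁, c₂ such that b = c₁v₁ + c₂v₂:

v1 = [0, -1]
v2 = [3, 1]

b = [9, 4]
c1 = -1, c2 = 3

b = -1·v1 + 3·v2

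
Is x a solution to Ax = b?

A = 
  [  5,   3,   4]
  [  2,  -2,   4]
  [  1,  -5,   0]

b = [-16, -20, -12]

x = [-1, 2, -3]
No

Ax = [-11, -18, -11] ≠ b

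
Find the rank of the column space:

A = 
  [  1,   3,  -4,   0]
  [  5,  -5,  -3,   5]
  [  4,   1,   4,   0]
Row reduce:
R2 → R2 - (5)·R1
R3 → R3 - (4)·R1
R3 → R3 - (11/20)·R2
REF = 
  [     1,      3,     -4,      0]
  [     0,    -20,     17,      5]
  [     0,      0, 213/20,  -11/4]
Pivot columns: 1, 2, 3 → 3 pivots.
dim(Col(A)) = number of pivot columns = 3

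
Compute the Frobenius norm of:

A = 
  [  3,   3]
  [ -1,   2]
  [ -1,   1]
||A||_F = 5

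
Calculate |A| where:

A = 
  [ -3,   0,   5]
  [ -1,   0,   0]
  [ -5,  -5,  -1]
25

Cofactor expansion along row 1:
det(A) = (-3)·((0)(-1) - (0)(-5)) - (0)·((-1)(-1) - (0)(-5)) + (5)·((-1)(-5) - (0)(-5))
  = (-3)(0) - (0)(1) + (5)(5)
  = 25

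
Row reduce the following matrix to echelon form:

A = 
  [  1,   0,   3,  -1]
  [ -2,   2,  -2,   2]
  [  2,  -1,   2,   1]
Row operations:
R2 → R2 + (2)·R1
R3 → R3 - (2)·R1
R3 → R3 + (1/2)·R2

Resulting echelon form:
REF = 
  [  1,   0,   3,  -1]
  [  0,   2,   4,   0]
  [  0,   0,  -2,   3]

Rank = 3 (number of non-zero pivot rows).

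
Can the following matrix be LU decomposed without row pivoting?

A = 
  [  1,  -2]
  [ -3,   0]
Yes.
A[1,1] = 1 ≠ 0, so Gaussian elimination proceeds without a row swap: multiplier ℓ₂₁ = (-3)/(1) = -3, and U[2,2] = 0 - (-3)(-2) = -6.
L = 
  [  1,   0]
  [ -3,   1]
U = 
  [  1,  -2]
  [  0,  -6]
Check row 2 of LU: [(-3)(1), (-3)(-2) + (-6)] = [-3, 0] = row 2 of A ✓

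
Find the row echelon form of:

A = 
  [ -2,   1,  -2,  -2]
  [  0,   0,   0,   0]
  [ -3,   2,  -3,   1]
Row operations:
R3 → R3 - (3/2)·R1
Swap R2 ↔ R3

Resulting echelon form:
REF = 
  [ -2,   1,  -2,  -2]
  [  0, 1/2,   0,   4]
  [  0,   0,   0,   0]

Rank = 2 (number of non-zero pivot rows).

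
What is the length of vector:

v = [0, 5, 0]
5

||v||₂ = √((0)² + (5)² + (0)²) = √25 = 5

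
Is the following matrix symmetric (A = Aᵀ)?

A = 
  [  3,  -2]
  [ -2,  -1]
Yes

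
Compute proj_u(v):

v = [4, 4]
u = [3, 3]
v·u = (4)(3) + (4)(3) = 24
u·u = (3)² + (3)² = 18
proj_u(v) = (v·u / u·u) × u = (24/18) × u = (4/3) × u

proj_u(v) = [4, 4]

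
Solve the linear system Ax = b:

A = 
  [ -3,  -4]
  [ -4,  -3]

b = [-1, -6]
Row reduce the augmented matrix [A|b]:
R2 → R2 - (4/3)·R1
REF = 
  [   -3,    -4,    -1]
  [    0,   7/3, -14/3]

Back-substitution:
x₂ = (-14/3) / (7/3) = -2
x₁ = (-1 - (-4)(-2)) / (-3) = 3

x = [3, -2]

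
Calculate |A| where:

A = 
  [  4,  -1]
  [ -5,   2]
3

For a 2×2 matrix, det = ad - bc = (4)(2) - (-1)(-5) = 3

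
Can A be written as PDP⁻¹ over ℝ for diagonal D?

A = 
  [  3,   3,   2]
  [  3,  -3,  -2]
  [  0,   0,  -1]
Yes

Characteristic polynomial: det(λI - A) = λ³ + λ² - 18λ - 18
Testing integer divisors of the constant term: p(-1) = 0, so (λ + 1) is a factor:
p(λ) = (λ + 1)(λ² - 18)
λ² - 18 = 0  ⇒  λ = (0 ± √((0)² - 4·(-18)))/2 = (0 ± √(72))/2
  = 3√2,  -3√2
Eigenvalues: -1, 3√2, -3√2  (≈ -1, 4.243, -4.243)
The two irrational eigenvalues are distinct (simple), so each has alg. mult. = geom. mult. = 1.
λ=-1: alg. mult. = 1, geom. mult. = 3 - rank(A - (-1)I) = 3 - 2 = 1
Sum of geometric multiplicities equals n, so A has n independent eigenvectors.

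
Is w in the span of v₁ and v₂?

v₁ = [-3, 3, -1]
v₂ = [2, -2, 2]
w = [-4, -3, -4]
No

Form the augmented matrix and row-reduce:
[v₁|v₂|w] = 
  [ -3,   2,  -4]
  [  3,  -2,  -3]
  [ -1,   2,  -4]
R2 → R2 + (1)·R1
R3 → R3 - (1/3)·R1
Swap R2 ↔ R3
REF = 
  [  -3,    2,   -4]
  [   0,  4/3, -8/3]
  [   0,    0,   -7]

Row 3 reads [0 0 | -7], i.e. 0 = -7, so the system is inconsistent and w ∉ span{v₁, v₂}.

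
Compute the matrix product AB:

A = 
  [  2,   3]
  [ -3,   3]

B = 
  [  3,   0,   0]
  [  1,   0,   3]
AB = 
  [  9,   0,   9]
  [ -6,   0,   9]

A is 2×2 and B is 2×3, so AB is 2×3. Each entry is (row of A)·(column of B):
AB[1,1] = (2)(3) + (3)(1) = 9
AB[1,2] = (2)(0) + (3)(0) = 0
AB[1,3] = (2)(0) + (3)(3) = 9
AB[2,1] = (-3)(3) + (3)(1) = -6
AB[2,2] = (-3)(0) + (3)(0) = 0
AB[2,3] = (-3)(0) + (3)(3) = 9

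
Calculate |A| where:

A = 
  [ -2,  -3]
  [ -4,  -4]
-4

For a 2×2 matrix, det = ad - bc = (-2)(-4) - (-3)(-4) = -4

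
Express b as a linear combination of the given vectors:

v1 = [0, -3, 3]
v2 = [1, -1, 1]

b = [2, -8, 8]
c1 = 2, c2 = 2

b = 2·v1 + 2·v2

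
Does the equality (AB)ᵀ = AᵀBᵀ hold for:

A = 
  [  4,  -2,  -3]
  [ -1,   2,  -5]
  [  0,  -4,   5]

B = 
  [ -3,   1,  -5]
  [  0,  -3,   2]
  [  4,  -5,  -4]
No

(AB)ᵀ = 
  [-24, -17,  20]
  [ 25,  18, -13]
  [-12,  29, -28]

AᵀBᵀ = 
  [-13,   3,  21]
  [ 28, -14,  -2]
  [-21,  25,  -7]

The two matrices differ, so (AB)ᵀ ≠ AᵀBᵀ in general. The correct identity is (AB)ᵀ = BᵀAᵀ.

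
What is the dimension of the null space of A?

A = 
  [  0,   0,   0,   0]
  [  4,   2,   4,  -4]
nullity(A) = 3

Row reduce:
Swap R1 ↔ R2
REF = 
  [  4,   2,   4,  -4]
  [  0,   0,   0,   0]
Pivot columns: 1 → 1 pivot.
rank(A) = 1, so nullity(A) = 4 - 1 = 3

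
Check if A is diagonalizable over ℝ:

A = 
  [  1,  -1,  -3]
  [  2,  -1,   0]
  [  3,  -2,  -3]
No

Characteristic polynomial: det(λI - A) = λ³ + 3λ² + 10λ
The constant term is 0, so λ = 0 is a root: p(λ) = λ(λ² + 3λ + 10)
λ² + 3λ + 10 = 0  ⇒  λ = (-3 ± √((3)² - 4·(10)))/2 = (-3 ± √(-31))/2
  = (-3 + i√31)/2,  (-3 - i√31)/2
Eigenvalues: 0, (-3 + i√31)/2, (-3 - i√31)/2  (≈ 0, -1.5 + 2.784i, -1.5 - 2.784i)
Has complex eigenvalues (not diagonalizable over ℝ).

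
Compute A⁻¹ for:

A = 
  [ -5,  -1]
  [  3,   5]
det(A) = (-5)(5) - (-1)(3) = -22
For a 2×2 matrix, A⁻¹ = (1/det(A)) · [[d, -b], [-c, a]]
    = (-1/22) · [[5, 1], [-3, -5]]

A⁻¹ = 
  [-5/22, -1/22]
  [ 3/22,  5/22]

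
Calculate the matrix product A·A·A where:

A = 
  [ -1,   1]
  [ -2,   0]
A² = A·A:
A²[1,1] = (-1)(-1) + (1)(-2) = -1
A²[1,2] = (-1)(1) + (1)(0) = -1
A²[2,1] = (-2)(-1) + (0)(-2) = 2
A²[2,2] = (-2)(1) + (0)(0) = -2
A² = 
  [ -1,  -1]
  [  2,  -2]

A^3 = A^2·A:
A^3[1,1] = (-1)(-1) + (-1)(-2) = 3
A^3[1,2] = (-1)(1) + (-1)(0) = -1
A^3[2,1] = (2)(-1) + (-2)(-2) = 2
A^3[2,2] = (2)(1) + (-2)(0) = 2
A^3 = 
  [  3,  -1]
  [  2,   2]

Therefore
A^3 = 
  [  3,  -1]
  [  2,   2]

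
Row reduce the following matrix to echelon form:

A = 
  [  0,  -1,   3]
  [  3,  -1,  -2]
Row operations:
Swap R1 ↔ R2

Resulting echelon form:
REF = 
  [  3,  -1,  -2]
  [  0,  -1,   3]

Rank = 2 (number of non-zero pivot rows).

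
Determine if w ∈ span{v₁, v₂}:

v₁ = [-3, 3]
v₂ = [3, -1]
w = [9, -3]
Yes

Form the augmented matrix and row-reduce:
[v₁|v₂|w] = 
  [ -3,   3,   9]
  [  3,  -1,  -3]
R2 → R2 + (1)·R1
REF = 
  [ -3,   3,   9]
  [  0,   2,   6]

No row of the form [0 0 | nonzero], so the system is consistent. Back-substitution gives c₁ = 0, c₂ = 3: w = (0)·v₁ + (3)·v₂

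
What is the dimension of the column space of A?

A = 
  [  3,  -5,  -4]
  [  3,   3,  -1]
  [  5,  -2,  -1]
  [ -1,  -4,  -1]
dim(Col(A)) = 3

Row reduce:
R2 → R2 - (1)·R1
R3 → R3 - (5/3)·R1
R4 → R4 + (1/3)·R1
R3 → R3 - (19/24)·R2
R4 → R4 + (17/24)·R2
R4 → R4 + (5/79)·R3
REF = 
  [    3,    -5,    -4]
  [    0,     8,     3]
  [    0,     0, 79/24]
  [    0,     0,     0]
Pivot columns: 1, 2, 3 → 3 pivots.
dim(Col(A)) = number of pivot columns = 3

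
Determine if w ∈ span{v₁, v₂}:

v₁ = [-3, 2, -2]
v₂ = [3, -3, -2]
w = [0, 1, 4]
Yes

Form the augmented matrix and row-reduce:
[v₁|v₂|w] = 
  [ -3,   3,   0]
  [  2,  -3,   1]
  [ -2,  -2,   4]
R2 → R2 + (2/3)·R1
R3 → R3 - (2/3)·R1
R3 → R3 - (4)·R2
REF = 
  [ -3,   3,   0]
  [  0,  -1,   1]
  [  0,   0,   0]

No row of the form [0 0 | nonzero], so the system is consistent. Back-substitution gives c₁ = -1, c₂ = -1: w = (-1)·v₁ + (-1)·v₂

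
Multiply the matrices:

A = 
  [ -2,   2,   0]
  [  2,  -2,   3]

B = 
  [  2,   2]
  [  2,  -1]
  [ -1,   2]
A is 2×3 and B is 3×2, so AB is 2×2. Each entry is (row of A)·(column of B):
AB[1,1] = (-2)(2) + (2)(2) + (0)(-1) = 0
AB[1,2] = (-2)(2) + (2)(-1) + (0)(2) = -6
AB[2,1] = (2)(2) + (-2)(2) + (3)(-1) = -3
AB[2,2] = (2)(2) + (-2)(-1) + (3)(2) = 12

AB = 
  [  0,  -6]
  [ -3,  12]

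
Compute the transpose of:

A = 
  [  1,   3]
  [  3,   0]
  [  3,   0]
Aᵀ = 
  [  1,   3,   3]
  [  3,   0,   0]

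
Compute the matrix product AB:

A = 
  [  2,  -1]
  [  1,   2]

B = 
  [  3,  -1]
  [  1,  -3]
A is 2×2 and B is 2×2, so AB is 2×2. Each entry is (row of A)·(column of B):
AB[1,1] = (2)(3) + (-1)(1) = 5
AB[1,2] = (2)(-1) + (-1)(-3) = 1
AB[2,1] = (1)(3) + (2)(1) = 5
AB[2,2] = (1)(-1) + (2)(-3) = -7

AB = 
  [  5,   1]
  [  5,  -7]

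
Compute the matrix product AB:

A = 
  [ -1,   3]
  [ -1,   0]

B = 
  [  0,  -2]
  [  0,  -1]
A is 2×2 and B is 2×2, so AB is 2×2. Each entry is (row of A)·(column of B):
AB[1,1] = (-1)(0) + (3)(0) = 0
AB[1,2] = (-1)(-2) + (3)(-1) = -1
AB[2,1] = (-1)(0) + (0)(0) = 0
AB[2,2] = (-1)(-2) + (0)(-1) = 2

AB = 
  [  0,  -1]
  [  0,   2]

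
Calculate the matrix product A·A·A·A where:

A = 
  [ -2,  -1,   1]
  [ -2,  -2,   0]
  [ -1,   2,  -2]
A² = A·A:
A²[1,1] = (-2)(-2) + (-1)(-2) + (1)(-1) = 5
A²[1,2] = (-2)(-1) + (-1)(-2) + (1)(2) = 6
A²[1,3] = (-2)(1) + (-1)(0) + (1)(-2) = -4
A²[2,1] = (-2)(-2) + (-2)(-2) + (0)(-1) = 8
A²[2,2] = (-2)(-1) + (-2)(-2) + (0)(2) = 6
A²[2,3] = (-2)(1) + (-2)(0) + (0)(-2) = -2
A²[3,1] = (-1)(-2) + (2)(-2) + (-2)(-1) = 0
A²[3,2] = (-1)(-1) + (2)(-2) + (-2)(2) = -7
A²[3,3] = (-1)(1) + (2)(0) + (-2)(-2) = 3
A² = 
  [  5,   6,  -4]
  [  8,   6,  -2]
  [  0,  -7,   3]

A^3 = A^2·A:
A^3[1,1] = (5)(-2) + (6)(-2) + (-4)(-1) = -18
A^3[1,2] = (5)(-1) + (6)(-2) + (-4)(2) = -25
A^3[1,3] = (5)(1) + (6)(0) + (-4)(-2) = 13
A^3[2,1] = (8)(-2) + (6)(-2) + (-2)(-1) = -26
A^3[2,2] = (8)(-1) + (6)(-2) + (-2)(2) = -24
A^3[2,3] = (8)(1) + (6)(0) + (-2)(-2) = 12
A^3[3,1] = (0)(-2) + (-7)(-2) + (3)(-1) = 11
A^3[3,2] = (0)(-1) + (-7)(-2) + (3)(2) = 20
A^3[3,3] = (0)(1) + (-7)(0) + (3)(-2) = -6
A^3 = 
  [-18, -25,  13]
  [-26, -24,  12]
  [ 11,  20,  -6]

A^4 = A^3·A:
A^4[1,1] = (-18)(-2) + (-25)(-2) + (13)(-1) = 73
A^4[1,2] = (-18)(-1) + (-25)(-2) + (13)(2) = 94
A^4[1,3] = (-18)(1) + (-25)(0) + (13)(-2) = -44
A^4[2,1] = (-26)(-2) + (-24)(-2) + (12)(-1) = 88
A^4[2,2] = (-26)(-1) + (-24)(-2) + (12)(2) = 98
A^4[2,3] = (-26)(1) + (-24)(0) + (12)(-2) = -50
A^4[3,1] = (11)(-2) + (20)(-2) + (-6)(-1) = -56
A^4[3,2] = (11)(-1) + (20)(-2) + (-6)(2) = -63
A^4[3,3] = (11)(1) + (20)(0) + (-6)(-2) = 23
A^4 = 
  [ 73,  94, -44]
  [ 88,  98, -50]
  [-56, -63,  23]

Therefore
A^4 = 
  [ 73,  94, -44]
  [ 88,  98, -50]
  [-56, -63,  23]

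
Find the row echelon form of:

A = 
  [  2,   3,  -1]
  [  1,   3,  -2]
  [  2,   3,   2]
Row operations:
R2 → R2 - (1/2)·R1
R3 → R3 - (1)·R1

Resulting echelon form:
REF = 
  [   2,    3,   -1]
  [   0,  3/2, -3/2]
  [   0,    0,    3]

Rank = 3 (number of non-zero pivot rows).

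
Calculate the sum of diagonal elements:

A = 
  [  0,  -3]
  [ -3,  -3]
-3

tr(A) = 0 + -3 = -3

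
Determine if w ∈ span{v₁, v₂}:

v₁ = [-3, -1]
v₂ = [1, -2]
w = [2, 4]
Yes

Form the augmented matrix and row-reduce:
[v₁|v₂|w] = 
  [ -3,   1,   2]
  [ -1,  -2,   4]
R2 → R2 - (1/3)·R1
REF = 
  [  -3,    1,    2]
  [   0, -7/3, 10/3]

No row of the form [0 0 | nonzero], so the system is consistent. Back-substitution gives c₁ = -8/7, c₂ = -10/7: w = (-8/7)·v₁ + (-10/7)·v₂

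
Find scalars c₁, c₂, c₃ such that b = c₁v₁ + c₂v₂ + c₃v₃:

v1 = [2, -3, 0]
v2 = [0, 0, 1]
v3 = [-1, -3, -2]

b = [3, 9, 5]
c1 = 0, c2 = -1, c3 = -3

b = 0·v1 + -1·v2 + -3·v3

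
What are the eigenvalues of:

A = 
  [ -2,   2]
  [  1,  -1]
tr(A) = -3, det(A) = 0
Characteristic polynomial: λ² - tr(A)λ + det(A) = λ² + 3λ
λ² + 3λ = λ(λ + 3)

λ = 0, -3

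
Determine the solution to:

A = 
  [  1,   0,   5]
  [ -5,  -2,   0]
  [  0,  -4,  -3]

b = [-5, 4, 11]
Row reduce the augmented matrix [A|b]:
R2 → R2 + (5)·R1
R3 → R3 - (2)·R2
REF = 
  [  1,   0,   5,  -5]
  [  0,  -2,  25, -21]
  [  0,   0, -53,  53]

Back-substitution:
x₃ = 53 / (-53) = -1
x₂ = (-21 - (25)(-1)) / (-2) = -2
x₁ = (-5 - (0)(-2) - (5)(-1)) / 1 = 0

x = [0, -2, -1]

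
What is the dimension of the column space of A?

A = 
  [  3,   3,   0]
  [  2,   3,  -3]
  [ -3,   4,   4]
Row reduce:
R2 → R2 - (2/3)·R1
R3 → R3 + (1)·R1
R3 → R3 - (7)·R2
REF = 
  [  3,   3,   0]
  [  0,   1,  -3]
  [  0,   0,  25]
Pivot columns: 1, 2, 3 → 3 pivots.
dim(Col(A)) = number of pivot columns = 3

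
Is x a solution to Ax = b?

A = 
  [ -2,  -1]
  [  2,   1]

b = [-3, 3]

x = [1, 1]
Yes

Ax = [-3, 3] = b ✓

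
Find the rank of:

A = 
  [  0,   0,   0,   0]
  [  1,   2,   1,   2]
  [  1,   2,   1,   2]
rank(A) = 1

Row reduce:
Swap R1 ↔ R2
R3 → R3 - (1)·R1
REF = 
  [  1,   2,   1,   2]
  [  0,   0,   0,   0]
  [  0,   0,   0,   0]
Pivot columns: 1 → 1 pivot.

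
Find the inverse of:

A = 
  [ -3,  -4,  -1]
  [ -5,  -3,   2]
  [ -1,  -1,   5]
det(A) = (-3)·((-3)(5) - (2)(-1)) - (-4)·((-5)(5) - (2)(-1)) + (-1)·((-5)(-1) - (-3)(-1))
  = (-3)(-13) - (-4)(-23) + (-1)(2)
  = -55
det(A) = -55 ≠ 0, so A is invertible.

Cofactors Cᵢⱼ = (-1)ⁱ⁺ʲ·Mᵢⱼ:
C = 
  [-13,  23,   2]
  [ 21, -16,   1]
  [-11,  11, -11]

adj(A) = Cᵀ:
adj(A) = 
  [-13,  21, -11]
  [ 23, -16,  11]
  [  2,   1, -11]

A⁻¹ = (-1/55) · adj(A):
A⁻¹ = 
  [ 13/55, -21/55,    1/5]
  [-23/55,  16/55,   -1/5]
  [ -2/55,  -1/55,    1/5]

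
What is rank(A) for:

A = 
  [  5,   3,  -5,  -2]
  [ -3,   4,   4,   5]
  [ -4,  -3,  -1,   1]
rank(A) = 3

Row reduce:
R2 → R2 + (3/5)·R1
R3 → R3 + (4/5)·R1
R3 → R3 + (3/29)·R2
REF = 
  [      5,       3,      -5,      -2]
  [      0,    29/5,       1,    19/5]
  [      0,       0, -142/29,   -6/29]
Pivot columns: 1, 2, 3 → 3 pivots.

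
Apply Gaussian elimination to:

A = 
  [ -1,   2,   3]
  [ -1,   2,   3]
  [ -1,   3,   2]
Row operations:
R2 → R2 - (1)·R1
R3 → R3 - (1)·R1
Swap R2 ↔ R3

Resulting echelon form:
REF = 
  [ -1,   2,   3]
  [  0,   1,  -1]
  [  0,   0,   0]

Rank = 2 (number of non-zero pivot rows).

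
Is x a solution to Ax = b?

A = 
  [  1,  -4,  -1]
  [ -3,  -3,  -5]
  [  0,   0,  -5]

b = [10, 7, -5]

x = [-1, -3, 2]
No

Ax = [9, 2, -10] ≠ b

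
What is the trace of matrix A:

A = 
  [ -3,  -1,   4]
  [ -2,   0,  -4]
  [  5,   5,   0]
-3

tr(A) = -3 + 0 + 0 = -3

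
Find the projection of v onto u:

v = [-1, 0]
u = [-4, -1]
v·u = (-1)(-4) + (0)(-1) = 4
u·u = (-4)² + (-1)² = 17
proj_u(v) = (v·u / u·u) × u = (4/17) × u

proj_u(v) = [-16/17, -4/17]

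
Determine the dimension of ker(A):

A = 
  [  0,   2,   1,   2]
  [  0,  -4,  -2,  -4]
nullity(A) = 3

Row reduce:
R2 → R2 + (2)·R1
REF = 
  [  0,   2,   1,   2]
  [  0,   0,   0,   0]
Pivot columns: 2 → 1 pivot.
rank(A) = 1, so nullity(A) = 4 - 1 = 3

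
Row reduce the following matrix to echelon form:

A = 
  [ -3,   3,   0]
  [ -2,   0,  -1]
Row operations:
R2 → R2 - (2/3)·R1

Resulting echelon form:
REF = 
  [ -3,   3,   0]
  [  0,  -2,  -1]

Rank = 2 (number of non-zero pivot rows).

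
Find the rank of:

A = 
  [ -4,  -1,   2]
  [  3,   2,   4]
rank(A) = 2

Row reduce:
R2 → R2 + (3/4)·R1
REF = 
  [  -4,   -1,    2]
  [   0,  5/4, 11/2]
Pivot columns: 1, 2 → 2 pivots.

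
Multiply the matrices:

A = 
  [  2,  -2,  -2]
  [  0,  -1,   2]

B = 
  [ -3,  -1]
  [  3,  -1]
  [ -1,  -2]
AB = 
  [-10,   4]
  [ -5,  -3]

A is 2×3 and B is 3×2, so AB is 2×2. Each entry is (row of A)·(column of B):
AB[1,1] = (2)(-3) + (-2)(3) + (-2)(-1) = -10
AB[1,2] = (2)(-1) + (-2)(-1) + (-2)(-2) = 4
AB[2,1] = (0)(-3) + (-1)(3) + (2)(-1) = -5
AB[2,2] = (0)(-1) + (-1)(-1) + (2)(-2) = -3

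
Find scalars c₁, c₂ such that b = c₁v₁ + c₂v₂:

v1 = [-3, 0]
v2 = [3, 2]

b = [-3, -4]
c1 = -1, c2 = -2

b = -1·v1 + -2·v2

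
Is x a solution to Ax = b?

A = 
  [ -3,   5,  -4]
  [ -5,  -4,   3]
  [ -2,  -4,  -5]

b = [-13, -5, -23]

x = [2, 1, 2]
No

Ax = [-9, -8, -18] ≠ b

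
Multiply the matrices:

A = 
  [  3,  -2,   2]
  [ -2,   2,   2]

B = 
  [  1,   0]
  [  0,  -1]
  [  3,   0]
AB = 
  [  9,   2]
  [  4,  -2]

A is 2×3 and B is 3×2, so AB is 2×2. Each entry is (row of A)·(column of B):
AB[1,1] = (3)(1) + (-2)(0) + (2)(3) = 9
AB[1,2] = (3)(0) + (-2)(-1) + (2)(0) = 2
AB[2,1] = (-2)(1) + (2)(0) + (2)(3) = 4
AB[2,2] = (-2)(0) + (2)(-1) + (2)(0) = -2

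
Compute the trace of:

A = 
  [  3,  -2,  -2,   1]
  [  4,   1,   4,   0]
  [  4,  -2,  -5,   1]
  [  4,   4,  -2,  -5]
-6

tr(A) = 3 + 1 + -5 + -5 = -6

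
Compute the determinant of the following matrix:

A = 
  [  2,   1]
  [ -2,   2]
6

For a 2×2 matrix, det = ad - bc = (2)(2) - (1)(-2) = 6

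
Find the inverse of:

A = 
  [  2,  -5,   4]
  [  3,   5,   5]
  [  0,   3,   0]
det(A) = (2)·((5)(0) - (5)(3)) - (-5)·((3)(0) - (5)(0)) + (4)·((3)(3) - (5)(0))
  = (2)(-15) - (-5)(0) + (4)(9)
  = 6
det(A) = 6 ≠ 0, so A is invertible.

Cofactors Cᵢⱼ = (-1)ⁱ⁺ʲ·Mᵢⱼ:
C = 
  [-15,   0,   9]
  [ 12,   0,  -6]
  [-45,   2,  25]

adj(A) = Cᵀ:
adj(A) = 
  [-15,  12, -45]
  [  0,   0,   2]
  [  9,  -6,  25]

A⁻¹ = (1/6) · adj(A):
A⁻¹ = 
  [ -5/2,     2, -15/2]
  [    0,     0,   1/3]
  [  3/2,    -1,  25/6]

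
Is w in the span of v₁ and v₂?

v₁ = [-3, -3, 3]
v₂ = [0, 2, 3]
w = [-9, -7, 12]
Yes

Form the augmented matrix and row-reduce:
[v₁|v₂|w] = 
  [ -3,   0,  -9]
  [ -3,   2,  -7]
  [  3,   3,  12]
R2 → R2 - (1)·R1
R3 → R3 + (1)·R1
R3 → R3 - (3/2)·R2
REF = 
  [ -3,   0,  -9]
  [  0,   2,   2]
  [  0,   0,   0]

No row of the form [0 0 | nonzero], so the system is consistent. Back-substitution gives c₁ = 3, c₂ = 1: w = (3)·v₁ + (1)·v₂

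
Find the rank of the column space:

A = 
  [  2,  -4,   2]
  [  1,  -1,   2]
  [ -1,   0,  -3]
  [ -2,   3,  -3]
dim(Col(A)) = 2

Row reduce:
R2 → R2 - (1/2)·R1
R3 → R3 + (1/2)·R1
R4 → R4 + (1)·R1
R3 → R3 + (2)·R2
R4 → R4 + (1)·R2
REF = 
  [  2,  -4,   2]
  [  0,   1,   1]
  [  0,   0,   0]
  [  0,   0,   0]
Pivot columns: 1, 2 → 2 pivots.
dim(Col(A)) = number of pivot columns = 2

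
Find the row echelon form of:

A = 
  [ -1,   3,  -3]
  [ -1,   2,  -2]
Row operations:
R2 → R2 - (1)·R1

Resulting echelon form:
REF = 
  [ -1,   3,  -3]
  [  0,  -1,   1]

Rank = 2 (number of non-zero pivot rows).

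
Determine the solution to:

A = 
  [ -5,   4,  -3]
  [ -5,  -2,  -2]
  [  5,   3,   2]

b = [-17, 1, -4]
x = [1, -3, 0]

Row reduce the augmented matrix [A|b]:
R2 → R2 - (1)·R1
R3 → R3 + (1)·R1
R3 → R3 + (7/6)·R2
REF = 
  [ -5,   4,  -3, -17]
  [  0,  -6,   1,  18]
  [  0,   0, 1/6,   0]

Back-substitution:
x₃ = 0 / (1/6) = 0
x₂ = (18 - (1)(0)) / (-6) = -3
x₁ = (-17 - (4)(-3) - (-3)(0)) / (-5) = 1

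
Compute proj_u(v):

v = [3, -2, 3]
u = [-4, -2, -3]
v·u = (3)(-4) + (-2)(-2) + (3)(-3) = -17
u·u = (-4)² + (-2)² + (-3)² = 29
proj_u(v) = (v·u / u·u) × u = (-17/29) × u

proj_u(v) = [68/29, 34/29, 51/29]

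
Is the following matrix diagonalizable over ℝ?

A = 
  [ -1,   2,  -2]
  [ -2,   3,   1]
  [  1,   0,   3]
No

Characteristic polynomial: det(λI - A) = λ³ - 5λ² + 9λ - 11
By the rational root theorem any rational root is an integer dividing 11; none of those is a root, so p(λ) has no rational roots and hence (being an irreducible cubic) no repeated roots.
Discriminant of the cubic: Δ = -748
Δ < 0 ⇒ one real eigenvalue and a complex-conjugate pair: λ ≈ 3.278, 0.8609 + 1.617i, 0.8609 - 1.617i
Has complex eigenvalues (not diagonalizable over ℝ).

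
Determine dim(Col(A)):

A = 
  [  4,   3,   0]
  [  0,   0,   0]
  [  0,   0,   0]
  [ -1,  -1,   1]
dim(Col(A)) = 2

Row reduce:
R4 → R4 + (1/4)·R1
Swap R2 ↔ R4
REF = 
  [   4,    3,    0]
  [   0, -1/4,    1]
  [   0,    0,    0]
  [   0,    0,    0]
Pivot columns: 1, 2 → 2 pivots.
dim(Col(A)) = number of pivot columns = 2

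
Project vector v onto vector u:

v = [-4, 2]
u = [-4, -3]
proj_u(v) = [-8/5, -6/5]

v·u = (-4)(-4) + (2)(-3) = 10
u·u = (-4)² + (-3)² = 25
proj_u(v) = (v·u / u·u) × u = (10/25) × u = (2/5) × u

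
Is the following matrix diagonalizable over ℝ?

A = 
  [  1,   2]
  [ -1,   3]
No

tr(A) = 4, det(A) = 5
Characteristic polynomial: λ² - tr(A)λ + det(A) = λ² - 4λ + 5
λ² - 4λ + 5 = 0  ⇒  λ = (4 ± √((-4)² - 4·(5)))/2 = (4 ± √(-4))/2
  = 2 + i,  2 - i
Eigenvalues: 2 + i, 2 - i  (≈ 2 + 1i, 2 - 1i)
Has complex eigenvalues (not diagonalizable over ℝ).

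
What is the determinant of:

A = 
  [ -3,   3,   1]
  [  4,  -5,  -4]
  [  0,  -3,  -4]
12

Cofactor expansion along row 1:
det(A) = (-3)·((-5)(-4) - (-4)(-3)) - (3)·((4)(-4) - (-4)(0)) + (1)·((4)(-3) - (-5)(0))
  = (-3)(8) - (3)(-16) + (1)(-12)
  = 12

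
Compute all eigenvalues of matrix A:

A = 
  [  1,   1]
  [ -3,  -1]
tr(A) = 0, det(A) = 2
Characteristic polynomial: λ² - tr(A)λ + det(A) = λ² + 2
λ² + 2 = 0  ⇒  λ = (0 ± √((0)² - 4·(2)))/2 = (0 ± √(-8))/2
  = i√2,  -i√2

λ = i√2, -i√2  (≈ 0 + 1.414i, 0 - 1.414i)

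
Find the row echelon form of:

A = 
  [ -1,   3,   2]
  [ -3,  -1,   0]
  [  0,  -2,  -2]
Row operations:
R2 → R2 - (3)·R1
R3 → R3 - (1/5)·R2

Resulting echelon form:
REF = 
  [  -1,    3,    2]
  [   0,  -10,   -6]
  [   0,    0, -4/5]

Rank = 3 (number of non-zero pivot rows).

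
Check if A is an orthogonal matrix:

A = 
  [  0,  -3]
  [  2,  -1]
No

AᵀA = 
  [  4,  -2]
  [ -2,  10]
≠ I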